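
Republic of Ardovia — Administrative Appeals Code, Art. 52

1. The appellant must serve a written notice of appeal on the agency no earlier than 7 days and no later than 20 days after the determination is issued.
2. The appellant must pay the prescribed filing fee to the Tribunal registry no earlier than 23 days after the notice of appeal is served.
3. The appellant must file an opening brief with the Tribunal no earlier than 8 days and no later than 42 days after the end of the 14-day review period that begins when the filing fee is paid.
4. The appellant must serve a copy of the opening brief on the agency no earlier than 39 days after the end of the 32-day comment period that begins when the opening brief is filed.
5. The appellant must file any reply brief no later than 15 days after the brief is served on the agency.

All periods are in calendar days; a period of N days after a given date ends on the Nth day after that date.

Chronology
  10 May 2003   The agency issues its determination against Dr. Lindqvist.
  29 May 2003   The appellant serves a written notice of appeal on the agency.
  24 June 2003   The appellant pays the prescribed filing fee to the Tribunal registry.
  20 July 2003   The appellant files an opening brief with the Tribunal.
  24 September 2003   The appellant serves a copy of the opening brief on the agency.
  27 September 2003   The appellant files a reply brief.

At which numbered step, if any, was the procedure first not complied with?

Step 4

(1) the permitted window runs from 10 May 2003 + 7 = 17 May 2003 to 10 May 2003 + 20 = 30 May 2003; done 29 May 2003 — within the window.
(2) permitted from 29 May 2003 + 23 days = 21 June 2003 onward; done 24 June 2003 — permitted.
(3) the permitted window runs from 8 July 2003 + 8 = 16 July 2003 to 8 July 2003 + 42 = 19 August 2003; 20 July 2003 falls inside that range.
(4) permitted from 21 August 2003 + 39 days = 29 September 2003 onward; acted on 24 September 2003, 5 days prematurely.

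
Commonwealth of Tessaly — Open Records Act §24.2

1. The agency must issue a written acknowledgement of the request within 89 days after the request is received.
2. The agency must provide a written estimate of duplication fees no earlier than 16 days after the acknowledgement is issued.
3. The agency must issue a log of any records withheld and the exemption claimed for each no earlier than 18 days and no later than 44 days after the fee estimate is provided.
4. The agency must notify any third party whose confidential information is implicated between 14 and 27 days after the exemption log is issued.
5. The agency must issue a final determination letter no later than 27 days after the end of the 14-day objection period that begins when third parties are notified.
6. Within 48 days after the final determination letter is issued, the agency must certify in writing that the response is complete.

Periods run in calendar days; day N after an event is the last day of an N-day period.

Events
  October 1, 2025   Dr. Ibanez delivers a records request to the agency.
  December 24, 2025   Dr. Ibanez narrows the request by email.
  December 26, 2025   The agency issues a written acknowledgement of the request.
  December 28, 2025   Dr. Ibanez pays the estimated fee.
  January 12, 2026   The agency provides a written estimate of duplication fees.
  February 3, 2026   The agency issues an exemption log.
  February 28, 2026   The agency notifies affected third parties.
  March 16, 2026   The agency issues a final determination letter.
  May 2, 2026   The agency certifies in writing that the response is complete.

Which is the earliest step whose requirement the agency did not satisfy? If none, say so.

None — every step was satisfied

Step 1 — counting 89 days from October 1, 2025 (when the request is received) gives a deadline of December 29, 2025; December 26, 2025 is within that limit.
Step 2 — must wait 16 days from December 26, 2025 (when the acknowledgement is issued), so not before January 11, 2026; done January 12, 2026, after the minimum wait.
Step 3 — 18 and 44 days from January 12, 2026 (when the fee estimate is provided) are January 30, 2026 and February 25, 2026 respectively; done February 3, 2026, which is between those dates.
Step 4 — 14 and 27 days from February 3, 2026 (when the exemption log is issued) are February 17, 2026 and March 2, 2026 respectively; done February 28, 2026 — within the window.
Step 5 — counting 27 days from March 14, 2026 (end of the 14-day objection period, which began when third parties are notified on February 28, 2026) gives a deadline of April 10, 2026; done March 16, 2026 — timely.
Step 6 — counting 48 days from March 16, 2026 (when the final determination letter is issued) gives a deadline of May 3, 2026; done May 2, 2026 — timely.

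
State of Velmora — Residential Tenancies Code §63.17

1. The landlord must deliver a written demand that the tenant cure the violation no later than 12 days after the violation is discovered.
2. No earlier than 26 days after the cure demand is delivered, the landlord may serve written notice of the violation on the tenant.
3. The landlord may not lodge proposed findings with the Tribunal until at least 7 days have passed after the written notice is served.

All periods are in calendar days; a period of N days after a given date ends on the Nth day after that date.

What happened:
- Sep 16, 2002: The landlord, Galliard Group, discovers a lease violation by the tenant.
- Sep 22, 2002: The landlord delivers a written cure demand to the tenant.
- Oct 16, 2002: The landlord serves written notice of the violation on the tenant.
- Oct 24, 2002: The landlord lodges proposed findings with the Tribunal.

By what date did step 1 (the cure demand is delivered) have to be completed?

Step 1 runs from Sep 16, 2002, when the violation is discovered. 12 days after Sep 16, 2002 is Sep 28, 2002.

Sep 28, 2002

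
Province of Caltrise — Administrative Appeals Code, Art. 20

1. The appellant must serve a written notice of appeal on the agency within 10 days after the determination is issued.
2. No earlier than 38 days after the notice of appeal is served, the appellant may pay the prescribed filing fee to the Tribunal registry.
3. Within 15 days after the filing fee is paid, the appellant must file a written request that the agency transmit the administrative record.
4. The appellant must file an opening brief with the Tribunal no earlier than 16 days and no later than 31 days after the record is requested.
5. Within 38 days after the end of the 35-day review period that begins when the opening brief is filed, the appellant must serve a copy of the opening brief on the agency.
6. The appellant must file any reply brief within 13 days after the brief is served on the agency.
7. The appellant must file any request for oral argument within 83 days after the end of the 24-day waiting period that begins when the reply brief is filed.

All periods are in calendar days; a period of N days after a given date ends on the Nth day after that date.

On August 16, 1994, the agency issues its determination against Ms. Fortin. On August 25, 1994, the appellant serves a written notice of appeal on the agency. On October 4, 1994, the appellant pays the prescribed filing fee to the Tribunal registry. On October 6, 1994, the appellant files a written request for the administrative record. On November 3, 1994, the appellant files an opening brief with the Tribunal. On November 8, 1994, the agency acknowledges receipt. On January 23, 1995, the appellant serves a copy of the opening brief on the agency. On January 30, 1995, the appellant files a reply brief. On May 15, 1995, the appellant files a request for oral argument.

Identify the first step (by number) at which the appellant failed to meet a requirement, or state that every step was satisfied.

(1) due by August 16, 1994 + 10 days = August 26, 1994; done August 25, 1994 — timely.
(2) permitted from August 25, 1994 + 38 days = October 2, 1994 onward; done October 4, 1994, after the minimum wait.
(3) due by October 4, 1994 + 15 days = October 19, 1994; completed October 6, 1994, before the deadline.
(4) the permitted window runs from October 6, 1994 + 16 = October 22, 1994 to October 6, 1994 + 31 = November 6, 1994; November 3, 1994 falls inside that range.
(5) due by December 8, 1994 + 38 days = January 15, 1995; not done until January 23, 1995, 8 days after the deadline.

Step 5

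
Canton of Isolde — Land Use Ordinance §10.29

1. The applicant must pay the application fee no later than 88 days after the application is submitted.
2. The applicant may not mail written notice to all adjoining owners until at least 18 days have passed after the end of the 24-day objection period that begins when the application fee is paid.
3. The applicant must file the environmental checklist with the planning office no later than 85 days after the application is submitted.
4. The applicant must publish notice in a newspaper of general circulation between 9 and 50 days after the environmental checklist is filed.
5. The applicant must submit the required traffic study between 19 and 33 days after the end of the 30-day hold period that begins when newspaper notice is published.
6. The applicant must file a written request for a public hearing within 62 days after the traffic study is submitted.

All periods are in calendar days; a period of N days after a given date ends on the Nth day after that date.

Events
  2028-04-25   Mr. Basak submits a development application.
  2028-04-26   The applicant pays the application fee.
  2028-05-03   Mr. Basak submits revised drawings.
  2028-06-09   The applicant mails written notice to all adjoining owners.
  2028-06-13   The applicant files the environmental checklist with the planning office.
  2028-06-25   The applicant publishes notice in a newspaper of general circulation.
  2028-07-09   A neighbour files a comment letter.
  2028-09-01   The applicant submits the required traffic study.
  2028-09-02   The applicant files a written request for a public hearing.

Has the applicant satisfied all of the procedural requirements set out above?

No

Step 1: 88 days after 2028-04-25 (when the application is submitted) is 2028-07-22; completed 2028-04-26, before the deadline.
Step 2: the earliest permitted date is 18 days after 2028-05-20 (end of the 24-day objection period, which began when the application fee is paid on 2028-04-26), i.e. 2028-06-07; done 2028-06-09, after the minimum wait.
Step 3: 85 days after 2028-04-25 (when the application is submitted) is 2028-07-19; done 2028-06-13 — timely.
Step 4: the window is 9–50 days after 2028-06-13 (when the environmental checklist is filed), so 2028-06-22 through 2028-08-02; done 2028-06-25, which is between those dates.
Step 5: the window is 19–33 days after 2028-07-25 (end of the 30-day hold period, which began when newspaper notice is published on 2028-06-25), so 2028-08-13 through 2028-08-27; 2028-09-01 is 5 days past the end of the window.
The analysis stops there.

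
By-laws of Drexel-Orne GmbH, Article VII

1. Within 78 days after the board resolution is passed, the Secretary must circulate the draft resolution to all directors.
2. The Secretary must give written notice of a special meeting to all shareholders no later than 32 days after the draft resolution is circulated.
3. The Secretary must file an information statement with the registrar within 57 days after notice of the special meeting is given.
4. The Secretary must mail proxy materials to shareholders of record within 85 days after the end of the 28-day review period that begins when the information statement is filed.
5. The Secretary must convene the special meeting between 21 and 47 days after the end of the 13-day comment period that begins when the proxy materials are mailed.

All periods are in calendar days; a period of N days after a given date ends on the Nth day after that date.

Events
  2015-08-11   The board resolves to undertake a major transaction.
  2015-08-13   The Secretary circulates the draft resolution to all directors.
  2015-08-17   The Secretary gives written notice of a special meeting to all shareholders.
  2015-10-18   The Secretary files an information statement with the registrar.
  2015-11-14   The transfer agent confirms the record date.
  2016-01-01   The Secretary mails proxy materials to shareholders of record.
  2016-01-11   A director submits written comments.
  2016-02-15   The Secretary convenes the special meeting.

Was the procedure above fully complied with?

No

Step 1 — counting 78 days from 2015-08-11 (when the board resolution is passed) gives a deadline of 2015-10-28; completed 2015-08-13, before the deadline.
Step 2 — counting 32 days from 2015-08-13 (when the draft resolution is circulated) gives a deadline of 2015-09-14; completed 2015-08-17, before the deadline.
Step 3 — counting 57 days from 2015-08-17 (when notice of the special meeting is given) gives a deadline of 2015-10-13; done 2015-10-18 — 5 days late.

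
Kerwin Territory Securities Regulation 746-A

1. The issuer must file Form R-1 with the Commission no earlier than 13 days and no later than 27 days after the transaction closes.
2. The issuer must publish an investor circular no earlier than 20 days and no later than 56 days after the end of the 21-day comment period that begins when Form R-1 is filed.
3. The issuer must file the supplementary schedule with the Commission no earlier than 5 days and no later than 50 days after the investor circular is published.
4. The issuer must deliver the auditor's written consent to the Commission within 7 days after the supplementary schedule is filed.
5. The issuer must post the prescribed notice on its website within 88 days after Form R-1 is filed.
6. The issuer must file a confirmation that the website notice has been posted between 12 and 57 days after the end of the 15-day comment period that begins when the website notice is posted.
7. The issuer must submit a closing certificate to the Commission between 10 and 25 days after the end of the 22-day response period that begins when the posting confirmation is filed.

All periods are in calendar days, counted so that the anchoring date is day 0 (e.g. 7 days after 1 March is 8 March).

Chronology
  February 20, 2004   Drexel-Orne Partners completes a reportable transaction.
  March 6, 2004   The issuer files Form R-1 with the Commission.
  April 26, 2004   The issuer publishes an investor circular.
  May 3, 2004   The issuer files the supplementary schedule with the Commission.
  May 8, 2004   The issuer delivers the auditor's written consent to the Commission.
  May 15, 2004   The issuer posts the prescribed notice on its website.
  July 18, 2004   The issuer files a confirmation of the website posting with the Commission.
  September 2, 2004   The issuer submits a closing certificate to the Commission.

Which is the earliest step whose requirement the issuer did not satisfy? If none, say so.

None — every step was satisfied

(1) the permitted window runs from February 20, 2004 + 13 = March 4, 2004 to February 20, 2004 + 27 = March 18, 2004; done March 6, 2004 — within the window.
(2) the permitted window runs from March 27, 2004 + 20 = April 16, 2004 to March 27, 2004 + 56 = May 22, 2004; done April 26, 2004, which is between those dates.
(3) the permitted window runs from April 26, 2004 + 5 = May 1, 2004 to April 26, 2004 + 50 = June 15, 2004; done May 3, 2004, which is between those dates.
(4) due by May 3, 2004 + 7 days = May 10, 2004; May 8, 2004 is within that limit.
(5) due by March 6, 2004 + 88 days = June 2, 2004; done May 15, 2004 — timely.
(6) the permitted window runs from May 30, 2004 + 12 = June 11, 2004 to May 30, 2004 + 57 = July 26, 2004; July 18, 2004 falls inside that range.
(7) the permitted window runs from August 9, 2004 + 10 = August 19, 2004 to August 9, 2004 + 25 = September 3, 2004; September 2, 2004 falls inside that range.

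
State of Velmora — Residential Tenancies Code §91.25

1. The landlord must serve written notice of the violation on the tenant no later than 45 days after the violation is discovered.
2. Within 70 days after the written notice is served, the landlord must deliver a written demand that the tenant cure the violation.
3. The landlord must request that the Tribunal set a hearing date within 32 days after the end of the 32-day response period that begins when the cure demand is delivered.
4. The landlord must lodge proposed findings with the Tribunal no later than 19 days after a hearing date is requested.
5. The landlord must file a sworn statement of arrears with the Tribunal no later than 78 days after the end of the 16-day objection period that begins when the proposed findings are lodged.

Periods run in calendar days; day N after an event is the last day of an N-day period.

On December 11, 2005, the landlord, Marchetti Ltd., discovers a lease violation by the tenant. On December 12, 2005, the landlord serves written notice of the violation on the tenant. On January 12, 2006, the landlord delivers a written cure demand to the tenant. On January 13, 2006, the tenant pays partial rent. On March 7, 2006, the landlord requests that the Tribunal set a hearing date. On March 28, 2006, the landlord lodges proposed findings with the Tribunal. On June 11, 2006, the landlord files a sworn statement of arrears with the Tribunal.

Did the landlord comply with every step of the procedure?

No

(1) due by December 11, 2005 + 45 days = January 25, 2006; December 12, 2005 is within that limit.
(2) due by December 12, 2005 + 70 days = February 20, 2006; done January 12, 2006 — timely.
(3) due by February 13, 2006 + 32 days = March 17, 2006; completed March 7, 2006, before the deadline.
(4) due by March 7, 2006 + 19 days = March 26, 2006; done March 28, 2006 — 2 days late.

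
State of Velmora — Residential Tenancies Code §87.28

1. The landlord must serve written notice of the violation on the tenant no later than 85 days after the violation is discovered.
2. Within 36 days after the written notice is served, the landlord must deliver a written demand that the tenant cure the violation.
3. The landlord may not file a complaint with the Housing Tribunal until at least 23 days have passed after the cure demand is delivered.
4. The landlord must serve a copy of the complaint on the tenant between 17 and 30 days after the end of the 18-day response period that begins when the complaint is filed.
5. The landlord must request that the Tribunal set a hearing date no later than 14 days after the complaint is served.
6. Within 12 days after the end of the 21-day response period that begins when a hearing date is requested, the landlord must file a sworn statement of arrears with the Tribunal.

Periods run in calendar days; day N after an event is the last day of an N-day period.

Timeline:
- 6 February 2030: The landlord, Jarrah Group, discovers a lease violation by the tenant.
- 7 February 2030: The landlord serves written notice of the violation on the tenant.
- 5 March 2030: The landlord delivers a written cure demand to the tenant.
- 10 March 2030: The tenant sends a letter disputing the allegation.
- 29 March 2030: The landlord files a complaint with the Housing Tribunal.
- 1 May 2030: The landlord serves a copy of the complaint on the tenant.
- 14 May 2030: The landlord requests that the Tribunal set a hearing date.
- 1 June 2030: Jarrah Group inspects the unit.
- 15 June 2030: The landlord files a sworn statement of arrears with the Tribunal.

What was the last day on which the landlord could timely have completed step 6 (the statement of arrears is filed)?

16 June 2030

A hearing date is requested on 14 May 2030; the 21-day response period therefore ends 4 June 2030, and step 6 runs from that date. 12 days after 4 June 2030 is 16 June 2030.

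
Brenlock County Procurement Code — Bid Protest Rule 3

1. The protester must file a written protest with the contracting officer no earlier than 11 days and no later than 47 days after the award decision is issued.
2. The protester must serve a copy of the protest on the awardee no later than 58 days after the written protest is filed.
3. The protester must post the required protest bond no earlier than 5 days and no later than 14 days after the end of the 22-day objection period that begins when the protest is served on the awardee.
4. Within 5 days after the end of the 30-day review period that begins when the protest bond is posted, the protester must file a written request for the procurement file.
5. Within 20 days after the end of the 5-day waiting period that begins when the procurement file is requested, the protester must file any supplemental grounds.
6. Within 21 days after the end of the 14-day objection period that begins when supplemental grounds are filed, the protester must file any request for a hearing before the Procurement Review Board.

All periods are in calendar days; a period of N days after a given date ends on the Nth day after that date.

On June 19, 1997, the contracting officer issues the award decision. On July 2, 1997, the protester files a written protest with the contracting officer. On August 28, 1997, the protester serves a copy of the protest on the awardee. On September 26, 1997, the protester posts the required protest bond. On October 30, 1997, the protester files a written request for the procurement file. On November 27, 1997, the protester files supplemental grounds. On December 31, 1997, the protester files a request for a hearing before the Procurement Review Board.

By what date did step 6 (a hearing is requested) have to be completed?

January 1, 1998

Supplemental grounds are filed on November 27, 1997; the 14-day objection period therefore ends December 11, 1997, and step 6 runs from that date. 21 days after December 11, 1997 is January 1, 1998.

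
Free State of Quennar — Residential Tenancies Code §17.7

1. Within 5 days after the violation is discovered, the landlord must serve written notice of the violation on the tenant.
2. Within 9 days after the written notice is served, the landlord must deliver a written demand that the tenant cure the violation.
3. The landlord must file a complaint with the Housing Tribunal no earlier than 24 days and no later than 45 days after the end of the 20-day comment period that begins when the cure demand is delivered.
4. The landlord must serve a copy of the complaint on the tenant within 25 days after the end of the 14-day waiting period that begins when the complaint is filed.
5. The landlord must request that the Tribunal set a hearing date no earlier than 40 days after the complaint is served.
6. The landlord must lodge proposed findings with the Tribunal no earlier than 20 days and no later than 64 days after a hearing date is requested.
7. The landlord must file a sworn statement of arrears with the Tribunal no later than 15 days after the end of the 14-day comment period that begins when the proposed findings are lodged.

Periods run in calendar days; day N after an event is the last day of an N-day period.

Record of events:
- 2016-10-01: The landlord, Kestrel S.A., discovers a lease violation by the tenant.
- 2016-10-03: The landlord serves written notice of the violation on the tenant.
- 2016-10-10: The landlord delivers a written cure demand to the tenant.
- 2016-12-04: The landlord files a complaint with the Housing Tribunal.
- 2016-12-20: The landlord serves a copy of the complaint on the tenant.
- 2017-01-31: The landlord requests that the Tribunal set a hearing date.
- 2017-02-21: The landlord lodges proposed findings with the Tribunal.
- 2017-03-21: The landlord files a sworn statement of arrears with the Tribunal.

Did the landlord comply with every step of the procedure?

Yes

Step 1 — counting 5 days from 2016-10-01 (when the violation is discovered) gives a deadline of 2016-10-06; 2016-10-03 is within that limit.
Step 2 — counting 9 days from 2016-10-03 (when the written notice is served) gives a deadline of 2016-10-12; 2016-10-10 is within that limit.
Step 3 — 24 and 45 days from 2016-10-30 (end of the 20-day comment period, which began when the cure demand is delivered on 2016-10-10) are 2016-11-23 and 2016-12-14 respectively; 2016-12-04 falls inside that range.
Step 4 — counting 25 days from 2016-12-18 (end of the 14-day waiting period, which began when the complaint is filed on 2016-12-04) gives a deadline of 2017-01-12; done 2016-12-20 — timely.
Step 5 — must wait 40 days from 2016-12-20 (when the complaint is served), so not before 2017-01-29; done 2017-01-31, after the minimum wait.
Step 6 — 20 and 64 days from 2017-01-31 (when a hearing date is requested) are 2017-02-20 and 2017-04-05 respectively; done 2017-02-21, which is between those dates.
Step 7 — counting 15 days from 2017-03-07 (end of the 14-day comment period, which began when the proposed findings are lodged on 2017-02-21) gives a deadline of 2017-03-22; completed 2017-03-21, before the deadline.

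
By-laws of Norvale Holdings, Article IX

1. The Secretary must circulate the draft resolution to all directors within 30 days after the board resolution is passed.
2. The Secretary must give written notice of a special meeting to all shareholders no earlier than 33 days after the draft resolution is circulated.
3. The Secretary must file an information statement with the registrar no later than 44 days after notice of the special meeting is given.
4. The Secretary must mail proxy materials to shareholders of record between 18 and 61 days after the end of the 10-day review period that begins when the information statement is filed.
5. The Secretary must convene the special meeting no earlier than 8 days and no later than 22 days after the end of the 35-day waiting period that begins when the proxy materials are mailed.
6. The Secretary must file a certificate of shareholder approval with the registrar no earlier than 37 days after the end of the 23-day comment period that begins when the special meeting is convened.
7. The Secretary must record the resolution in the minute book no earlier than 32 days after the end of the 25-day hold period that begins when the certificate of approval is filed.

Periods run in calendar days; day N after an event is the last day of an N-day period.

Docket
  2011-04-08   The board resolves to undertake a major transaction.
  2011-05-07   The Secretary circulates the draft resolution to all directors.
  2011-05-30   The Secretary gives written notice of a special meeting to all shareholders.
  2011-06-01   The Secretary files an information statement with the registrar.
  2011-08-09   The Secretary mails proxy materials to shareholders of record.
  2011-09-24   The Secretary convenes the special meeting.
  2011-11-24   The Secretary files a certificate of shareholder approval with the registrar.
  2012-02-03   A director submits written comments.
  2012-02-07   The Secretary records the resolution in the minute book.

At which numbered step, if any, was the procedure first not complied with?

Step 2

Step 1 — counting 30 days from 2011-04-08 (when the board resolution is passed) gives a deadline of 2011-05-08; 2011-05-07 is within that limit.
Step 2 — must wait 33 days from 2011-05-07 (when the draft resolution is circulated), so not before 2011-06-09; done 2011-05-30 — 10 days too early.
No need to go further; step 2 was not satisfied.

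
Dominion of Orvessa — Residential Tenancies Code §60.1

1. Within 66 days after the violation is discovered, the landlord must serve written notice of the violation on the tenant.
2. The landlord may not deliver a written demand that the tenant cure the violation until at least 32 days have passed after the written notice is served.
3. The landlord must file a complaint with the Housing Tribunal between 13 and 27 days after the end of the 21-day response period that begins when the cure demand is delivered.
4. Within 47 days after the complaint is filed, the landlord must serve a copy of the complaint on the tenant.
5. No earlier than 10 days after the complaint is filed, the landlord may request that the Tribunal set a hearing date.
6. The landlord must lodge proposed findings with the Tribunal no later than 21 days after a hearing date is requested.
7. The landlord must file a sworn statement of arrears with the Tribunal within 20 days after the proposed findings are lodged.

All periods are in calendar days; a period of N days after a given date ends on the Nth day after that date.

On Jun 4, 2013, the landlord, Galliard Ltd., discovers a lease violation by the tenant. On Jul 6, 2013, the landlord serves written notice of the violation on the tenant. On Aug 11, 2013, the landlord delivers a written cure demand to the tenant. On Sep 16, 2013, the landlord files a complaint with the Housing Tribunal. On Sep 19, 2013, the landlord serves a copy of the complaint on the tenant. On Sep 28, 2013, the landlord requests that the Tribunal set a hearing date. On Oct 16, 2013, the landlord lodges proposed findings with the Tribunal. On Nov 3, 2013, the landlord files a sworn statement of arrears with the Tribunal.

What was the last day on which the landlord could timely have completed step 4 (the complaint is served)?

Nov 2, 2013

Step 4 runs from Sep 16, 2013, when the complaint is filed. 47 days after Sep 16, 2013 is Nov 2, 2013.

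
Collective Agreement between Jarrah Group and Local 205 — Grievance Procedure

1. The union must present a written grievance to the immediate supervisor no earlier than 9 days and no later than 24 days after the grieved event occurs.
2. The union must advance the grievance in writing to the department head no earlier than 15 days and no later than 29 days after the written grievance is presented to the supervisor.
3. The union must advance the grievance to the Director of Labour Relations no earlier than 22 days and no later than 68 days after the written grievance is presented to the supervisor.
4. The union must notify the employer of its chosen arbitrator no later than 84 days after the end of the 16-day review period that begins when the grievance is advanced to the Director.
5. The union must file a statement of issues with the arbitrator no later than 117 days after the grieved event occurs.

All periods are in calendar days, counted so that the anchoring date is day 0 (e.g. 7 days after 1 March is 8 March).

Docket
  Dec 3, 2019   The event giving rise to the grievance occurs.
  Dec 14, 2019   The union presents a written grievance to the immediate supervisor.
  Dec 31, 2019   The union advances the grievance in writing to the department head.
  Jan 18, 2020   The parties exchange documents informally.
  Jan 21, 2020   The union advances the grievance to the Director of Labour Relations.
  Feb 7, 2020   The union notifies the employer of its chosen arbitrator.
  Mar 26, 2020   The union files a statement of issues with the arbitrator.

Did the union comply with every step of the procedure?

Step 1: the window is 9–24 days after Dec 3, 2019 (when the grieved event occurs), so Dec 12, 2019 through Dec 27, 2019; done Dec 14, 2019 — within the window.
Step 2: the window is 15–29 days after Dec 14, 2019 (when the written grievance is presented to the supervisor), so Dec 29, 2019 through Jan 12, 2020; done Dec 31, 2019 — within the window.
Step 3: the window is 22–68 days after Dec 14, 2019 (when the written grievance is presented to the supervisor), so Jan 5, 2020 through Feb 20, 2020; Jan 21, 2020 falls inside that range.
Step 4: 84 days after Feb 6, 2020 (end of the 16-day review period, which began when the grievance is advanced to the Director on Jan 21, 2020) is Apr 30, 2020; Feb 7, 2020 is within that limit.
Step 5: 117 days after Dec 3, 2019 (when the grieved event occurs) is Mar 29, 2020; done Mar 26, 2020 — timely.

Yes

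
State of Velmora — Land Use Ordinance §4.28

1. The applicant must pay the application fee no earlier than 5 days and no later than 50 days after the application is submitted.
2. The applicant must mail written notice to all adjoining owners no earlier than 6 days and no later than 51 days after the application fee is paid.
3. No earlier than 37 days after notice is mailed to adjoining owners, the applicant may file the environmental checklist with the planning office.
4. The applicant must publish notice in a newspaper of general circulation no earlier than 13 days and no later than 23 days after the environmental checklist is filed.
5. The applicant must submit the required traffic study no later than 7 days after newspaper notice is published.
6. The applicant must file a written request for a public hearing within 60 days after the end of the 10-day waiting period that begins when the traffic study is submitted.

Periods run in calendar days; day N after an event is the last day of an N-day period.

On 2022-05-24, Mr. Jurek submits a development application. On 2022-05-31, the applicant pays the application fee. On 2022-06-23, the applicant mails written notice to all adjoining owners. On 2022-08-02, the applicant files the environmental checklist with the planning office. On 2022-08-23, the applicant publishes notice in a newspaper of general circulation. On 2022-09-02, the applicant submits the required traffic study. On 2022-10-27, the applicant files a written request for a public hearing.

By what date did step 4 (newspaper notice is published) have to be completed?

2022-08-25

Step 4 runs from 2022-08-02, when the environmental checklist is filed. The window is 13–23 days after 2022-08-02; it closes on 2022-08-25.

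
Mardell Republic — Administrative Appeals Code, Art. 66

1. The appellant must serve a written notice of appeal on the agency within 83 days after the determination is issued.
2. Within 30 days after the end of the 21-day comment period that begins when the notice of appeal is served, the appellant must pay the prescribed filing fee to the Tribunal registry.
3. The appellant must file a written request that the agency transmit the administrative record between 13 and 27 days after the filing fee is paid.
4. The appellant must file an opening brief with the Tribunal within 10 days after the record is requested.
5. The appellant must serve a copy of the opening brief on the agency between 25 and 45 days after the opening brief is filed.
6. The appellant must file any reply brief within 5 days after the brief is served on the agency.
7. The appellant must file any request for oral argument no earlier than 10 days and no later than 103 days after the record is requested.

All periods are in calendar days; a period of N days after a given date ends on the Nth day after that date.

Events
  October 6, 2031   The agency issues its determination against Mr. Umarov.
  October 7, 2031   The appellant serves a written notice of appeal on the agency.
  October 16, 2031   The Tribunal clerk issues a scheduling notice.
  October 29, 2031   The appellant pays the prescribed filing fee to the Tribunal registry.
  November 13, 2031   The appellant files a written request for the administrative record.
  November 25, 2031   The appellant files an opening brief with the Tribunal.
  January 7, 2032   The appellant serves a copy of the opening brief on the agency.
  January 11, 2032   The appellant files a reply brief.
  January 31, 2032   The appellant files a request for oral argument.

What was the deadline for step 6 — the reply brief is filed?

Step 6 runs from January 7, 2032, when the brief is served on the agency. 5 days after January 7, 2032 is January 12, 2032.

January 12, 2032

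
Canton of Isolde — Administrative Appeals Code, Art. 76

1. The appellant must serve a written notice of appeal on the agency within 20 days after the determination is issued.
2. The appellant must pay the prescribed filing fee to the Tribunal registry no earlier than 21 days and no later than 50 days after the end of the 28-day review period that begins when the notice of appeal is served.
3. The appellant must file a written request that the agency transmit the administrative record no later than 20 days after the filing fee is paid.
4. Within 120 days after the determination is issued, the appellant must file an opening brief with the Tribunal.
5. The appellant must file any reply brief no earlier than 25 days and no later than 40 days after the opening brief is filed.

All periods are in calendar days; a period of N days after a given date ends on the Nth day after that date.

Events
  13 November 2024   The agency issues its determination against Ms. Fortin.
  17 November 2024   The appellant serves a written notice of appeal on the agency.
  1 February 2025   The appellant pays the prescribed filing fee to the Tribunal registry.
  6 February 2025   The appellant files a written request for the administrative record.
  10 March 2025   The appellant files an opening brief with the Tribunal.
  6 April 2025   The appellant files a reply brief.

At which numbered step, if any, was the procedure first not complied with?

None — every step was satisfied

(1) due by 13 November 2024 + 20 days = 3 December 2024; 17 November 2024 is within that limit.
(2) the permitted window runs from 15 December 2024 + 21 = 5 January 2025 to 15 December 2024 + 50 = 3 February 2025; done 1 February 2025 — within the window.
(3) due by 1 February 2025 + 20 days = 21 February 2025; completed 6 February 2025, before the deadline.
(4) due by 13 November 2024 + 120 days = 13 March 2025; 10 March 2025 is within that limit.
(5) the permitted window runs from 10 March 2025 + 25 = 4 April 2025 to 10 March 2025 + 40 = 19 April 2025; done 6 April 2025, which is between those dates.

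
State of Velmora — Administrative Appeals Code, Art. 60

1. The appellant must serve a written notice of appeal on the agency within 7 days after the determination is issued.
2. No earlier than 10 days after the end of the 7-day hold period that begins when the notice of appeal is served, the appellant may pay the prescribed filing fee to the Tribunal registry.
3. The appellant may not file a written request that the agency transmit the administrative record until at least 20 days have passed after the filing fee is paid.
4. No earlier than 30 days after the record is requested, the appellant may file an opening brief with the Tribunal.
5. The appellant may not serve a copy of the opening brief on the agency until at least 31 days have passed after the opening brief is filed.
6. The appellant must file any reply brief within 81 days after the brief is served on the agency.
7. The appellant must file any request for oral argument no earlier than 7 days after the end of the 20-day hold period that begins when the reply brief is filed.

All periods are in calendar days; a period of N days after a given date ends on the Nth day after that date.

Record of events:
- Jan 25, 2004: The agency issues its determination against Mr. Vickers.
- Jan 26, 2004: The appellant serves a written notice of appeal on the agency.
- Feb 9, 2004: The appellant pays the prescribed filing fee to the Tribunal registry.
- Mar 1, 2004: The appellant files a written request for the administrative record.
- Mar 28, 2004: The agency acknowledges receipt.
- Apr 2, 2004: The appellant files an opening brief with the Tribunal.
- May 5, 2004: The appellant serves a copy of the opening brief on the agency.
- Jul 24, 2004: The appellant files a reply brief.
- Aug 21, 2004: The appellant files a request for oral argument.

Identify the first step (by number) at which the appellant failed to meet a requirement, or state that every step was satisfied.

Step 2

(1) due by Jan 25, 2004 + 7 days = Feb 1, 2004; completed Jan 26, 2004, before the deadline.
(2) permitted from Feb 2, 2004 + 10 days = Feb 12, 2004 onward; done Feb 9, 2004 — 3 days too early.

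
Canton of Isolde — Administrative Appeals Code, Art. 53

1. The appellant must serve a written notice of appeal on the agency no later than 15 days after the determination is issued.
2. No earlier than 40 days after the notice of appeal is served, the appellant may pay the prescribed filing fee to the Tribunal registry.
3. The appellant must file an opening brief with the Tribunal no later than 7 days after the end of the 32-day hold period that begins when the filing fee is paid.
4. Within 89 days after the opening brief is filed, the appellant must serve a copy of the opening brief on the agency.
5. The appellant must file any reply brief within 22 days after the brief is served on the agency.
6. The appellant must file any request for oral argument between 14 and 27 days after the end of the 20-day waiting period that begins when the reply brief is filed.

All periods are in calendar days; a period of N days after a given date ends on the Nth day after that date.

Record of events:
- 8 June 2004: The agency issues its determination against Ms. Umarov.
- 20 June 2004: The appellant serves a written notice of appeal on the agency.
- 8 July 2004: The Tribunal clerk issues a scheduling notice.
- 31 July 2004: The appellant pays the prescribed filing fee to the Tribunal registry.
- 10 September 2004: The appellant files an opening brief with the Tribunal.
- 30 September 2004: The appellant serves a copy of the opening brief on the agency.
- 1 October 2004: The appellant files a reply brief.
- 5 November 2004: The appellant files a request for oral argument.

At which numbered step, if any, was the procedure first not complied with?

Step 3

Step 1: 15 days after 8 June 2004 (when the determination is issued) is 23 June 2004; 20 June 2004 is within that limit.
Step 2: the earliest permitted date is 40 days after 20 June 2004 (when the notice of appeal is served), i.e. 30 July 2004; done 31 July 2004, after the minimum wait.
Step 3: 7 days after 1 September 2004 (end of the 32-day hold period, which began when the filing fee is paid on 31 July 2004) is 8 September 2004; 10 September 2004 misses that deadline by 2 days.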